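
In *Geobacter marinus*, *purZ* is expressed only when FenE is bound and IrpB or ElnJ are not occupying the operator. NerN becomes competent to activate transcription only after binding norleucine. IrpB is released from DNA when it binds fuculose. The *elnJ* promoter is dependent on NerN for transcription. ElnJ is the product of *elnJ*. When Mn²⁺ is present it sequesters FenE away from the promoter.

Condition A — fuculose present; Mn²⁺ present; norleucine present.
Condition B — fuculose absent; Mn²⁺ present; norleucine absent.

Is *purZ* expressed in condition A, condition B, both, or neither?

neither

Condition A:
Fuculose is present, so IrpB is inactive.
Mn²⁺ is present, so FenE is inactive.
Norleucine is present, so NerN is active.
No repressor is bound and NerN is active, so *elnJ* is transcribed.
So ElnJ is produced and active.
With repressor ElnJ bound, *purZ* is not transcribed.
→ *purZ* is OFF in A.
Condition B:
Fuculose is absent, so IrpB is active.
Mn²⁺ is present, so FenE is inactive.
Norleucine is absent, so NerN is inactive.
Required activator NerN is absent, so *elnJ* is not transcribed.
So ElnJ is not produced.
With repressor IrpB bound, *purZ* is not transcribed.
→ *purZ* is OFF in B.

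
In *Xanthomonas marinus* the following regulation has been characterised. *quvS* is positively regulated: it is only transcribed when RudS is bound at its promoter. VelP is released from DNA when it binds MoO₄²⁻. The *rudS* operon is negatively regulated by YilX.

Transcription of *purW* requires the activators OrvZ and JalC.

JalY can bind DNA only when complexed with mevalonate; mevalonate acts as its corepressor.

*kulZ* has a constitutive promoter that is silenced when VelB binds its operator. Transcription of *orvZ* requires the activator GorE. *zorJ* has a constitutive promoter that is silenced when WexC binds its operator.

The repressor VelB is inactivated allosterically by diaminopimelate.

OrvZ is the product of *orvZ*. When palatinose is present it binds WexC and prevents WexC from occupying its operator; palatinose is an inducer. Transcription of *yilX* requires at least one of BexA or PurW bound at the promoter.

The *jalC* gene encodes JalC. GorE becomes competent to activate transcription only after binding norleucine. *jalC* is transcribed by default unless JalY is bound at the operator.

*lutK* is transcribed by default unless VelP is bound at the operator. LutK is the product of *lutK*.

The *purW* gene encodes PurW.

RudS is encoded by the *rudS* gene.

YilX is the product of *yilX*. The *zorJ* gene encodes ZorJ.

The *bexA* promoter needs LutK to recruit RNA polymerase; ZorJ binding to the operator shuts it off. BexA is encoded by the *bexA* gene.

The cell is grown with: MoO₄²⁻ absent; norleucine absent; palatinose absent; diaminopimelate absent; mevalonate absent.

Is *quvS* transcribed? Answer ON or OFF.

Palatinose is absent, so WexC is active.
With repressor WexC bound, *zorJ* is not transcribed.
So ZorJ is not produced.
MoO₄²⁻ is absent, so VelP is active.
With repressor VelP bound, *lutK* is not transcribed.
So LutK is not produced.
Required activator LutK is absent, so *bexA* is not transcribed.
So BexA is not produced.
Norleucine is absent, so GorE is inactive.
Required activator GorE is absent, so *orvZ* is not transcribed.
So OrvZ is not produced.
Mevalonate is absent, so JalY is inactive.
With no repressor bound, *jalC* is transcribed.
So JalC is produced and active.
Required activator OrvZ is absent, so *purW* is not transcribed.
So PurW is not produced.
No activator is available at the *yilX* promoter, so *yilX* is not transcribed.
So YilX is not produced.
With no repressor bound, *rudS* is transcribed.
So RudS is produced and active.
No repressor is bound and RudS is active, so *quvS* is transcribed.

ON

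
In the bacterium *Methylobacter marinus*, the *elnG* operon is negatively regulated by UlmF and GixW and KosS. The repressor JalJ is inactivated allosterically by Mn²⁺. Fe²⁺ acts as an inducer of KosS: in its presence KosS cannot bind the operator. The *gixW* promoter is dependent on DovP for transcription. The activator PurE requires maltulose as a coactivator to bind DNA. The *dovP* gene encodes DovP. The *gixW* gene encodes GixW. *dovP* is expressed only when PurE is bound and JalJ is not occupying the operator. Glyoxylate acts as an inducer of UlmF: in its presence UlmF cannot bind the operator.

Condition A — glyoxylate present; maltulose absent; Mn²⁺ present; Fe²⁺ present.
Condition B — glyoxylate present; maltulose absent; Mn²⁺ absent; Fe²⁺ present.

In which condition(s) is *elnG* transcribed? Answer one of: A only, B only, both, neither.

both

Condition A:
Glyoxylate is present, so UlmF is inactive.
Maltulose is absent, so PurE is inactive.
Mn²⁺ is present, so JalJ is inactive.
Required activator PurE is absent, so *dovP* is not transcribed.
So DovP is not produced.
Required activator DovP is absent, so *gixW* is not transcribed.
So GixW is not produced.
Fe²⁺ is present, so KosS is inactive.
With no repressor bound, *elnG* is transcribed.
→ *elnG* is ON in A.
Condition B:
Glyoxylate is present, so UlmF is inactive.
Maltulose is absent, so PurE is inactive.
Mn²⁺ is absent, so JalJ is active.
With repressor JalJ bound, *dovP* is not transcribed.
So DovP is not produced.
Required activator DovP is absent, so *gixW* is not transcribed.
So GixW is not produced.
Fe²⁺ is present, so KosS is inactive.
With no repressor bound, *elnG* is transcribed.
→ *elnG* is ON in B.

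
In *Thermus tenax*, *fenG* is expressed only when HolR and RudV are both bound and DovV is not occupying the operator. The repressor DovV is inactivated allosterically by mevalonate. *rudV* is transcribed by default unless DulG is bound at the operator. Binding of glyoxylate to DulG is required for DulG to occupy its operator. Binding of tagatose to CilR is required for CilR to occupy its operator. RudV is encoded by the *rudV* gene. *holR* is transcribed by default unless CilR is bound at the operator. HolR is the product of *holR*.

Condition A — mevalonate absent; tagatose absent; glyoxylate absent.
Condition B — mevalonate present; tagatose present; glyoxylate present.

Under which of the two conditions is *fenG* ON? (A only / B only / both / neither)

Condition A:
Mevalonate is absent, so DovV is active.
Tagatose is absent, so CilR is inactive.
With no repressor bound, *holR* is transcribed.
So HolR is produced and active.
Glyoxylate is absent, so DulG is inactive.
With no repressor bound, *rudV* is transcribed.
So RudV is produced and active.
With repressor DovV bound, *fenG* is not transcribed.
→ *fenG* is OFF in A.
Condition B:
Mevalonate is present, so DovV is inactive.
Tagatose is present, so CilR is active.
With repressor CilR bound, *holR* is not transcribed.
So HolR is not produced.
Glyoxylate is present, so DulG is active.
With repressor DulG bound, *rudV* is not transcribed.
So RudV is not produced.
Required activator HolR is absent, so *fenG* is not transcribed.
→ *fenG* is OFF in B.

neither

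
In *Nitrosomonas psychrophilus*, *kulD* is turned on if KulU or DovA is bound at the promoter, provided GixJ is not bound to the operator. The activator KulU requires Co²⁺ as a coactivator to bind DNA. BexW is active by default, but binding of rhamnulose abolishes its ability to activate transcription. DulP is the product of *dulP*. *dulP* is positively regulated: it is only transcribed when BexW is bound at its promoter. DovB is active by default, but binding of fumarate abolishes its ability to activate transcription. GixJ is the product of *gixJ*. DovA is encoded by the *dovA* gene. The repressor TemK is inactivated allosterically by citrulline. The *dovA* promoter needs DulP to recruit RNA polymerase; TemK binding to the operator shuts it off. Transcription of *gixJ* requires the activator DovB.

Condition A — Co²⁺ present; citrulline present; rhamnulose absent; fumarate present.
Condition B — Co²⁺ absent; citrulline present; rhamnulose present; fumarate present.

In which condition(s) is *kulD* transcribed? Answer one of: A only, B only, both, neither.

A only

Condition A:
Co²⁺ is present, so KulU is active.
Citrulline is present, so TemK is inactive.
Rhamnulose is absent, so BexW is active.
No repressor is bound and BexW is active, so *dulP* is transcribed.
So DulP is produced and active.
No repressor is bound and DulP is active, so *dovA* is transcribed.
So DovA is produced and active.
Fumarate is present, so DovB is inactive.
Required activator DovB is absent, so *gixJ* is not transcribed.
So GixJ is not produced.
Activator KulU is present, so *kulD* is transcribed.
→ *kulD* is ON in A.
Condition B:
Co²⁺ is absent, so KulU is inactive.
Citrulline is present, so TemK is inactive.
Rhamnulose is present, so BexW is inactive.
Required activator BexW is absent, so *dulP* is not transcribed.
So DulP is not produced.
Required activator DulP is absent, so *dovA* is not transcribed.
So DovA is not produced.
Fumarate is present, so DovB is inactive.
Required activator DovB is absent, so *gixJ* is not transcribed.
So GixJ is not produced.
No activator is available at the *kulD* promoter, so *kulD* is not transcribed.
→ *kulD* is OFF in B.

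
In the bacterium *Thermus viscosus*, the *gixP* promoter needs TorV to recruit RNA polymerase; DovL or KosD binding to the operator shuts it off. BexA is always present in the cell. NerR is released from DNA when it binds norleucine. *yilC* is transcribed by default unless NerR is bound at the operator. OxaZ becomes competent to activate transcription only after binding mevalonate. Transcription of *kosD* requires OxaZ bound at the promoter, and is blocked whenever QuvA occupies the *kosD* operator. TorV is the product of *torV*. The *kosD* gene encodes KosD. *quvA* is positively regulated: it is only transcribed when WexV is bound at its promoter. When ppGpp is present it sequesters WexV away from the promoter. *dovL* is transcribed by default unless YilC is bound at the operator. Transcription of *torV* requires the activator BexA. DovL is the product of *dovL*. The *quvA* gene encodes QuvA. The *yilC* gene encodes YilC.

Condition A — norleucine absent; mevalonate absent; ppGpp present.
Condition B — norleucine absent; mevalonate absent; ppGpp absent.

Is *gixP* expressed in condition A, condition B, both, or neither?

Condition A:
Norleucine is absent, so NerR is active.
With repressor NerR bound, *yilC* is not transcribed.
So YilC is not produced.
With no repressor bound, *dovL* is transcribed.
So DovL is produced and active.
BexA is produced constitutively and is active.
No repressor is bound and BexA is active, so *torV* is transcribed.
So TorV is produced and active.
Mevalonate is absent, so OxaZ is inactive.
ppGpp is present, so WexV is inactive.
Required activator WexV is absent, so *quvA* is not transcribed.
So QuvA is not produced.
Required activator OxaZ is absent, so *kosD* is not transcribed.
So KosD is not produced.
With repressor DovL bound, *gixP* is not transcribed.
→ *gixP* is OFF in A.
Condition B:
Norleucine is absent, so NerR is active.
With repressor NerR bound, *yilC* is not transcribed.
So YilC is not produced.
With no repressor bound, *dovL* is transcribed.
So DovL is produced and active.
BexA is produced constitutively and is active.
No repressor is bound and BexA is active, so *torV* is transcribed.
So TorV is produced and active.
Mevalonate is absent, so OxaZ is inactive.
ppGpp is absent, so WexV is active.
No repressor is bound and WexV is active, so *quvA* is transcribed.
So QuvA is produced and active.
With repressor QuvA bound, *kosD* is not transcribed.
So KosD is not produced.
With repressor DovL bound, *gixP* is not transcribed.
→ *gixP* is OFF in B.

neither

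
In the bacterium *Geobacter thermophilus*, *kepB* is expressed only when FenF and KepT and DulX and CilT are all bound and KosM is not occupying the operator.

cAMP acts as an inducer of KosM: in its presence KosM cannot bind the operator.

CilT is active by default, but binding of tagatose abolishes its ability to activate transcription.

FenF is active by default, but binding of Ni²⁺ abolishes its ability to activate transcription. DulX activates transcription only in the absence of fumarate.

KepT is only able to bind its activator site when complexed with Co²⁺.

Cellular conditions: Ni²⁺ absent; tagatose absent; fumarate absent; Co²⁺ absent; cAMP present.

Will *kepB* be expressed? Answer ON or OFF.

OFF

Ni²⁺ is absent, so FenF is active.
cAMP is present, so KosM is inactive.
Co²⁺ is absent, so KepT is inactive.
Fumarate is absent, so DulX is active.
Tagatose is absent, so CilT is active.
Required activator KepT is absent, so *kepB* is not transcribed.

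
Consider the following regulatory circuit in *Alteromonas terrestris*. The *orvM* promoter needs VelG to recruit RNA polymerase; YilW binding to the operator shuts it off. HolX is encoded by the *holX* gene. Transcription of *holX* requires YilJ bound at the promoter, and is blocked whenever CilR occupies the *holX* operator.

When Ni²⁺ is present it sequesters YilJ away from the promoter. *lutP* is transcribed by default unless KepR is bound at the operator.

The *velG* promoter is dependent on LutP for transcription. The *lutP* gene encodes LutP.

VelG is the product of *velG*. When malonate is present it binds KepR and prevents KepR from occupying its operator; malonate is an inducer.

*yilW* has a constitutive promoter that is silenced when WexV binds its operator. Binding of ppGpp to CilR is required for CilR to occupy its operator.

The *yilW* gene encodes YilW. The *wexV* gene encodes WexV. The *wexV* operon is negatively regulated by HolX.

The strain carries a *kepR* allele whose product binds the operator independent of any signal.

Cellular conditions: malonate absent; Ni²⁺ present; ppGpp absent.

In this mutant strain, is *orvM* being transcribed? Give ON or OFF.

Ni²⁺ is present, so YilJ is inactive.
ppGpp is absent, so CilR is inactive.
Required activator YilJ is absent, so *holX* is not transcribed.
So HolX is not produced.
With no repressor bound, *wexV* is transcribed.
So WexV is produced and active.
With repressor WexV bound, *yilW* is not transcribed.
So YilW is not produced.
KepR is constitutively active in this strain.
With repressor KepR bound, *lutP* is not transcribed.
So LutP is not produced.
Required activator LutP is absent, so *velG* is not transcribed.
So VelG is not produced.
Required activator VelG is absent, so *orvM* is not transcribed.

OFF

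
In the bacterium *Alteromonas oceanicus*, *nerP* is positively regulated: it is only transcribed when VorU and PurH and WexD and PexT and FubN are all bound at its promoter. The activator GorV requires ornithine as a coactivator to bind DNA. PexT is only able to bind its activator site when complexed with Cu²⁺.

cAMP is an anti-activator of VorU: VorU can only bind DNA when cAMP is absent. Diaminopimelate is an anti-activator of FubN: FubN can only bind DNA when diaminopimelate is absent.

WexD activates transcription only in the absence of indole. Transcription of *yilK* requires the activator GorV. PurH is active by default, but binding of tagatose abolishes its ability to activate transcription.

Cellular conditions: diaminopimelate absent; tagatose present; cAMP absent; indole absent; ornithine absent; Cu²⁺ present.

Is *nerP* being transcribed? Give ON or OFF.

OFF

cAMP is absent, so VorU is active.
Tagatose is present, so PurH is inactive.
Indole is absent, so WexD is active.
Cu²⁺ is present, so PexT is active.
Diaminopimelate is absent, so FubN is active.
Required activator PurH is absent, so *nerP* is not transcribed.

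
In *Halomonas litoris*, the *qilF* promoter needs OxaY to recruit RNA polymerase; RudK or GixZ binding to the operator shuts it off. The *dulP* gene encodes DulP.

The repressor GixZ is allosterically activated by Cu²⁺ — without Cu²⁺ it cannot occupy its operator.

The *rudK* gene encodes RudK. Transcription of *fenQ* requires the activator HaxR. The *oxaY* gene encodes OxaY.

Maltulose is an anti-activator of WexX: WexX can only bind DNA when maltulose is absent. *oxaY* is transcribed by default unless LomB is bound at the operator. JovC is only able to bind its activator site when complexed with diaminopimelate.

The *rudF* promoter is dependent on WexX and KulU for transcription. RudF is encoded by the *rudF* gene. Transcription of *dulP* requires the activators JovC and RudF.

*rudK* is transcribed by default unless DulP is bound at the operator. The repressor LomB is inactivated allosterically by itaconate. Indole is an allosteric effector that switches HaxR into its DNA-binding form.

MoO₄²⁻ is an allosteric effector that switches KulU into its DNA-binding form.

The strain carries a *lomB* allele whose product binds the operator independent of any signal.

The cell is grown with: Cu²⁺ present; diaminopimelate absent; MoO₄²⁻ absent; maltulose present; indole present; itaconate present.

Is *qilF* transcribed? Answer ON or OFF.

OFF

Diaminopimelate is absent, so JovC is inactive.
Maltulose is present, so WexX is inactive.
MoO₄²⁻ is absent, so KulU is inactive.
Required activator WexX is absent, so *rudF* is not transcribed.
So RudF is not produced.
Required activator JovC is absent, so *dulP* is not transcribed.
So DulP is not produced.
With no repressor bound, *rudK* is transcribed.
So RudK is produced and active.
LomB is constitutively active in this strain.
With repressor LomB bound, *oxaY* is not transcribed.
So OxaY is not produced.
Cu²⁺ is present, so GixZ is active.
With repressor RudK bound, *qilF* is not transcribed.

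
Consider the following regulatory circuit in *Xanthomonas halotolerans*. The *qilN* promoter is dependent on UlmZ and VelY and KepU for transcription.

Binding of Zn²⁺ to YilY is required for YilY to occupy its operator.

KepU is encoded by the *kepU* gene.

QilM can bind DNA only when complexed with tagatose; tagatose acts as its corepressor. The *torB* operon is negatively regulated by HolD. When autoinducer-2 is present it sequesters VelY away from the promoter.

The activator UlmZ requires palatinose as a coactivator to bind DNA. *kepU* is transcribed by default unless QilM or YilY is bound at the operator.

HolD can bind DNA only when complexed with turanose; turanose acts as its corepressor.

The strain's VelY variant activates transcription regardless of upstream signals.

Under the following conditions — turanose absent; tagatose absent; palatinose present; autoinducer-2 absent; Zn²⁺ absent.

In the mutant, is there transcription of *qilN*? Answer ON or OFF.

ON

Palatinose is present, so UlmZ is active.
VelY is constitutively active in this strain.
Tagatose is absent, so QilM is inactive.
Zn²⁺ is absent, so YilY is inactive.
With no repressor bound, *kepU* is transcribed.
So KepU is produced and active.
No repressor is bound and UlmZ and VelY and KepU are active, so *qilN* is transcribed.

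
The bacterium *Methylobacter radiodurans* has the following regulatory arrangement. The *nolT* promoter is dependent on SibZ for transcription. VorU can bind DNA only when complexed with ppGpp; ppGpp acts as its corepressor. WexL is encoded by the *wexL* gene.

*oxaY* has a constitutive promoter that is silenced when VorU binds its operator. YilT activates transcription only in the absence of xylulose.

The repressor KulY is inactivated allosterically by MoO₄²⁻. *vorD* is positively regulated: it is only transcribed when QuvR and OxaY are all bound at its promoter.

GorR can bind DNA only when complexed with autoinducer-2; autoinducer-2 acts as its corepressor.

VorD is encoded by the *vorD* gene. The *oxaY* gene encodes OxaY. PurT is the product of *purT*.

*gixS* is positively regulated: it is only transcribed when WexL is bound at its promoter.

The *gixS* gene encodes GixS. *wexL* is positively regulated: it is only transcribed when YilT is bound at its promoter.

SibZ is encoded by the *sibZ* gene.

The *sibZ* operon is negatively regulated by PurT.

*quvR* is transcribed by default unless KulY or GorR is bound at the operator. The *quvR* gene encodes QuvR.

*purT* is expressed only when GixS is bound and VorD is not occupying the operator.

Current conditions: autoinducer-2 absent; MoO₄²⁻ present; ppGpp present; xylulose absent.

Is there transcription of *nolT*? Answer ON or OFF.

MoO₄²⁻ is present, so KulY is inactive.
Autoinducer-2 is absent, so GorR is inactive.
With no repressor bound, *quvR* is transcribed.
So QuvR is produced and active.
ppGpp is present, so VorU is active.
With repressor VorU bound, *oxaY* is not transcribed.
So OxaY is not produced.
Required activator OxaY is absent, so *vorD* is not transcribed.
So VorD is not produced.
Xylulose is absent, so YilT is active.
No repressor is bound and YilT is active, so *wexL* is transcribed.
So WexL is produced and active.
No repressor is bound and WexL is active, so *gixS* is transcribed.
So GixS is produced and active.
No repressor is bound and GixS is active, so *purT* is transcribed.
So PurT is produced and active.
With repressor PurT bound, *sibZ* is not transcribed.
So SibZ is not produced.
Required activator SibZ is absent, so *nolT* is not transcribed.

OFF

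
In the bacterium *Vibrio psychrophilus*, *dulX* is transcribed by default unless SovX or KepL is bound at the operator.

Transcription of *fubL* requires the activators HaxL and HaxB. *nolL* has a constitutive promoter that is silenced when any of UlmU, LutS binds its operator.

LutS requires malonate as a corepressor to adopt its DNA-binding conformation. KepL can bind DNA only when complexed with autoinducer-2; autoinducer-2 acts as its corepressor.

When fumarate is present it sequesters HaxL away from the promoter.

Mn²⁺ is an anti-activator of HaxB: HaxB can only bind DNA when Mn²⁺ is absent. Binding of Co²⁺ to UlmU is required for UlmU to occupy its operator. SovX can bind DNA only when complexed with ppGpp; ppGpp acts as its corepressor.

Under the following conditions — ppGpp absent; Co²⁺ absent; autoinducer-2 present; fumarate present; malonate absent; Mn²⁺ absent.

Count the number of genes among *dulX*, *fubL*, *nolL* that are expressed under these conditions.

1

ppGpp is absent, so SovX is inactive.
Autoinducer-2 is present, so KepL is active.
With repressor KepL bound, *dulX* is not transcribed.
→ *dulX* is OFF.
Fumarate is present, so HaxL is inactive.
Mn²⁺ is absent, so HaxB is active.
Required activator HaxL is absent, so *fubL* is not transcribed.
→ *fubL* is OFF.
Co²⁺ is absent, so UlmU is inactive.
Malonate is absent, so LutS is inactive.
With no repressor bound, *nolL* is transcribed.
→ *nolL* is ON.
1 of the 3 genes is transcribed.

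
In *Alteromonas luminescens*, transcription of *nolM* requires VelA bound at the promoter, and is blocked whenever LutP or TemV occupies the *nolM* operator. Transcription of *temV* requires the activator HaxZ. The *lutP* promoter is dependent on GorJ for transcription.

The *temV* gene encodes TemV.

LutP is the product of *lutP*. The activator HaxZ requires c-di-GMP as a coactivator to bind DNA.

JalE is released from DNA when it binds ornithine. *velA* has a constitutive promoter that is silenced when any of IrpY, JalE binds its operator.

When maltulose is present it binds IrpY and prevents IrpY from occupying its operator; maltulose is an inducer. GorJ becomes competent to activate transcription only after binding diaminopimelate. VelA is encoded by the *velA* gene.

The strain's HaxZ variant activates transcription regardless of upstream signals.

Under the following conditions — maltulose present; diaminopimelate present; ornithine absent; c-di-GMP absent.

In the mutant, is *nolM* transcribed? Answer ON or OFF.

Diaminopimelate is present, so GorJ is active.
No repressor is bound and GorJ is active, so *lutP* is transcribed.
So LutP is produced and active.
HaxZ is constitutively active in this strain.
No repressor is bound and HaxZ is active, so *temV* is transcribed.
So TemV is produced and active.
Maltulose is present, so IrpY is inactive.
Ornithine is absent, so JalE is active.
With repressor JalE bound, *velA* is not transcribed.
So VelA is not produced.
With repressor LutP bound, *nolM* is not transcribed.

OFF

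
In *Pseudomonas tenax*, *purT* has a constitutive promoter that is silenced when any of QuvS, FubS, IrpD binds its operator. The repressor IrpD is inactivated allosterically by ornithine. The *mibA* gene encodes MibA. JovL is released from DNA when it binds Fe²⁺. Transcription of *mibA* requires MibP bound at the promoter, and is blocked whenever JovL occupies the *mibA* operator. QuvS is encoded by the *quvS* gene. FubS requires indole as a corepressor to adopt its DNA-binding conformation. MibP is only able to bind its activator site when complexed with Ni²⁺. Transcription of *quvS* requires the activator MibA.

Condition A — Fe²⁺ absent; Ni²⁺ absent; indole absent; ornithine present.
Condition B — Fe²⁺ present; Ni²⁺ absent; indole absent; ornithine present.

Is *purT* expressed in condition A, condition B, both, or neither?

both

Condition A:
Fe²⁺ is absent, so JovL is active.
Ni²⁺ is absent, so MibP is inactive.
With repressor JovL bound, *mibA* is not transcribed.
So MibA is not produced.
Required activator MibA is absent, so *quvS* is not transcribed.
So QuvS is not produced.
Indole is absent, so FubS is inactive.
Ornithine is present, so IrpD is inactive.
With no repressor bound, *purT* is transcribed.
→ *purT* is ON in A.
Condition B:
Fe²⁺ is present, so JovL is inactive.
Ni²⁺ is absent, so MibP is inactive.
Required activator MibP is absent, so *mibA* is not transcribed.
So MibA is not produced.
Required activator MibA is absent, so *quvS* is not transcribed.
So QuvS is not produced.
Indole is absent, so FubS is inactive.
Ornithine is present, so IrpD is inactive.
With no repressor bound, *purT* is transcribed.
→ *purT* is ON in B.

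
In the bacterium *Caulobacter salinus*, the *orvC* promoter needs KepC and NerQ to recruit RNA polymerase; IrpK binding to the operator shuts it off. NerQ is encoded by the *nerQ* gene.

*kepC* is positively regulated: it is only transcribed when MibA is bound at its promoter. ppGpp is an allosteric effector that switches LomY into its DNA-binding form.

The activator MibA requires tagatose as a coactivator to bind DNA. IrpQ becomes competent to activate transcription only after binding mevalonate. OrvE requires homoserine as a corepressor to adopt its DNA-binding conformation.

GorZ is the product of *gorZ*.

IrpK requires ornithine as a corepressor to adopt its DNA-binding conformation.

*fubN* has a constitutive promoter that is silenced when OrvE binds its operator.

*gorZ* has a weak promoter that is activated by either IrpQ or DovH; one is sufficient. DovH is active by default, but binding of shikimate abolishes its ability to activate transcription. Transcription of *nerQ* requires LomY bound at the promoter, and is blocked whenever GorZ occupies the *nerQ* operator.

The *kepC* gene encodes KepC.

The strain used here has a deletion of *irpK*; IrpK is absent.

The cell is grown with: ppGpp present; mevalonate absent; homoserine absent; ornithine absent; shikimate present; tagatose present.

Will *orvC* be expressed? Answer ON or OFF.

ON

Tagatose is present, so MibA is active.
No repressor is bound and MibA is active, so *kepC* is transcribed.
So KepC is produced and active.
IrpK is non-functional in this strain, so it has no effect.
ppGpp is present, so LomY is active.
Mevalonate is absent, so IrpQ is inactive.
Shikimate is present, so DovH is inactive.
No activator is available at the *gorZ* promoter, so *gorZ* is not transcribed.
So GorZ is not produced.
No repressor is bound and LomY is active, so *nerQ* is transcribed.
So NerQ is produced and active.
No repressor is bound and KepC and NerQ are active, so *orvC* is transcribed.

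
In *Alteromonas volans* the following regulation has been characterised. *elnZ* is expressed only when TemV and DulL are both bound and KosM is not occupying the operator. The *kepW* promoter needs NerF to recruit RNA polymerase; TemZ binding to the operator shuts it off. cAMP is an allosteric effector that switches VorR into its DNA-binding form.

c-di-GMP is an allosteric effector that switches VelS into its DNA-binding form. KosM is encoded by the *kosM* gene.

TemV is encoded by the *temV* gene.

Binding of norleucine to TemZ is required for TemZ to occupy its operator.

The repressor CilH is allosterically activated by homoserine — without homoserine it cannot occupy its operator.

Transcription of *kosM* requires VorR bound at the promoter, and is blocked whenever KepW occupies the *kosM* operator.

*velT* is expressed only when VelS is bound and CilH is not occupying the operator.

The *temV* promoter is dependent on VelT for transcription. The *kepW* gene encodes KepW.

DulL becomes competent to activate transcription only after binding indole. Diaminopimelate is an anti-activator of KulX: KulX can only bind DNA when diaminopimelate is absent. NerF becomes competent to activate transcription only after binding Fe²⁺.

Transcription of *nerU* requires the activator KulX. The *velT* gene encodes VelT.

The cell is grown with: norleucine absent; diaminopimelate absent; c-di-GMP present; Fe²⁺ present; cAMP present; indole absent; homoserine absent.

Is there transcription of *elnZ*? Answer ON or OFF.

Fe²⁺ is present, so NerF is active.
Norleucine is absent, so TemZ is inactive.
No repressor is bound and NerF is active, so *kepW* is transcribed.
So KepW is produced and active.
cAMP is present, so VorR is active.
With repressor KepW bound, *kosM* is not transcribed.
So KosM is not produced.
c-di-GMP is present, so VelS is active.
Homoserine is absent, so CilH is inactive.
No repressor is bound and VelS is active, so *velT* is transcribed.
So VelT is produced and active.
No repressor is bound and VelT is active, so *temV* is transcribed.
So TemV is produced and active.
Indole is absent, so DulL is inactive.
Required activator DulL is absent, so *elnZ* is not transcribed.

OFF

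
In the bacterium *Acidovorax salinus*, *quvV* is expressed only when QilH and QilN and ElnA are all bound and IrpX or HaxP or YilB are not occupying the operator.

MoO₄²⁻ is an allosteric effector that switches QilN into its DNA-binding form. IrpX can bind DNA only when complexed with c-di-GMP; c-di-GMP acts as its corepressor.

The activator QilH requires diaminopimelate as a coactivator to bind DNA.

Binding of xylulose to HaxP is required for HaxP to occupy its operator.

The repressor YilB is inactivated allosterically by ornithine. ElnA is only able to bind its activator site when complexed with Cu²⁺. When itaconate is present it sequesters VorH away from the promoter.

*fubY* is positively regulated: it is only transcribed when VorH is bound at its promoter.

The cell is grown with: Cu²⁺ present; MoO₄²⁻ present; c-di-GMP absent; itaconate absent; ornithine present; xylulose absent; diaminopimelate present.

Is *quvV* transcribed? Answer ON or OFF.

c-di-GMP is absent, so IrpX is inactive.
Xylulose is absent, so HaxP is inactive.
Diaminopimelate is present, so QilH is active.
MoO₄²⁻ is present, so QilN is active.
Ornithine is present, so YilB is inactive.
Cu²⁺ is present, so ElnA is active.
No repressor is bound and QilH and QilN and ElnA are active, so *quvV* is transcribed.

ON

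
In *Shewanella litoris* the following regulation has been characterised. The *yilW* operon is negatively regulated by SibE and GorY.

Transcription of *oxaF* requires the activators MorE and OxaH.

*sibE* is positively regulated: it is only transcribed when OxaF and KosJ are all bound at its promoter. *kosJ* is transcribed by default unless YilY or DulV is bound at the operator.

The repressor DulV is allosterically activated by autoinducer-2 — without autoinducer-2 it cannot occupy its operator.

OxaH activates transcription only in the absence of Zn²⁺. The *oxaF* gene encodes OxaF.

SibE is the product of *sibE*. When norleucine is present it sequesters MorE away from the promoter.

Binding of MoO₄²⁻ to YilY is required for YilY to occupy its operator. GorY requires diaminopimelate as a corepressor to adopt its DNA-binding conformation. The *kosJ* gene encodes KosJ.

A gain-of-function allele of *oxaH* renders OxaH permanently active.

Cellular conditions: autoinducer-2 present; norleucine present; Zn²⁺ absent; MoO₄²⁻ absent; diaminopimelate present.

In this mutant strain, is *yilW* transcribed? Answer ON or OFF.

Norleucine is present, so MorE is inactive.
OxaH is constitutively active in this strain.
Required activator MorE is absent, so *oxaF* is not transcribed.
So OxaF is not produced.
MoO₄²⁻ is absent, so YilY is inactive.
Autoinducer-2 is present, so DulV is active.
With repressor DulV bound, *kosJ* is not transcribed.
So KosJ is not produced.
Required activator OxaF is absent, so *sibE* is not transcribed.
So SibE is not produced.
Diaminopimelate is present, so GorY is active.
With repressor GorY bound, *yilW* is not transcribed.

OFF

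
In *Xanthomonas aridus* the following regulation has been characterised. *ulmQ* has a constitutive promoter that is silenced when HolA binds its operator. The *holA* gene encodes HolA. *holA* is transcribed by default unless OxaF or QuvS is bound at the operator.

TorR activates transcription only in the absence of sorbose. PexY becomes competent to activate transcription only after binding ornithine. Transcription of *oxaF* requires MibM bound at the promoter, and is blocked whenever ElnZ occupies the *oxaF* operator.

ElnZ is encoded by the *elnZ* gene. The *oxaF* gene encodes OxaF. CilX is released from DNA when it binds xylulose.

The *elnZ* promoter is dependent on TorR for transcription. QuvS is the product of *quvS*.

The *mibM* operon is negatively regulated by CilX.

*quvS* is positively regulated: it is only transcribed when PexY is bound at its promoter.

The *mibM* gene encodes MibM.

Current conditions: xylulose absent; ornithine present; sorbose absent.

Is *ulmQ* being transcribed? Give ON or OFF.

Sorbose is absent, so TorR is active.
No repressor is bound and TorR is active, so *elnZ* is transcribed.
So ElnZ is produced and active.
Xylulose is absent, so CilX is active.
With repressor CilX bound, *mibM* is not transcribed.
So MibM is not produced.
With repressor ElnZ bound, *oxaF* is not transcribed.
So OxaF is not produced.
Ornithine is present, so PexY is active.
No repressor is bound and PexY is active, so *quvS* is transcribed.
So QuvS is produced and active.
With repressor QuvS bound, *holA* is not transcribed.
So HolA is not produced.
With no repressor bound, *ulmQ* is transcribed.

ON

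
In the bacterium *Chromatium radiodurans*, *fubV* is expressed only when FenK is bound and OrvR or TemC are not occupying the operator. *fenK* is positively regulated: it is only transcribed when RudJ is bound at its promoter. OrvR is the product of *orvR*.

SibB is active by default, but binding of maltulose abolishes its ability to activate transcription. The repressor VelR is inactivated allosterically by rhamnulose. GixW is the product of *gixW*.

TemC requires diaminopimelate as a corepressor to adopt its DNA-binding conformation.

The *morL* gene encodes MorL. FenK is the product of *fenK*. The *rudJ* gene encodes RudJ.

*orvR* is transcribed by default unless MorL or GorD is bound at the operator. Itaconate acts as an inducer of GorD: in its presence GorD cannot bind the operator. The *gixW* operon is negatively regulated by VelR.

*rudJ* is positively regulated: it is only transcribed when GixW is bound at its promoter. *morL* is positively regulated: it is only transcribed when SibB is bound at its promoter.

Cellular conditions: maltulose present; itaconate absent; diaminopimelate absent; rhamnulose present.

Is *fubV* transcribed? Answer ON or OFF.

ON

Maltulose is present, so SibB is inactive.
Required activator SibB is absent, so *morL* is not transcribed.
So MorL is not produced.
Itaconate is absent, so GorD is active.
With repressor GorD bound, *orvR* is not transcribed.
So OrvR is not produced.
Rhamnulose is present, so VelR is inactive.
With no repressor bound, *gixW* is transcribed.
So GixW is produced and active.
No repressor is bound and GixW is active, so *rudJ* is transcribed.
So RudJ is produced and active.
No repressor is bound and RudJ is active, so *fenK* is transcribed.
So FenK is produced and active.
Diaminopimelate is absent, so TemC is inactive.
No repressor is bound and FenK is active, so *fubV* is transcribed.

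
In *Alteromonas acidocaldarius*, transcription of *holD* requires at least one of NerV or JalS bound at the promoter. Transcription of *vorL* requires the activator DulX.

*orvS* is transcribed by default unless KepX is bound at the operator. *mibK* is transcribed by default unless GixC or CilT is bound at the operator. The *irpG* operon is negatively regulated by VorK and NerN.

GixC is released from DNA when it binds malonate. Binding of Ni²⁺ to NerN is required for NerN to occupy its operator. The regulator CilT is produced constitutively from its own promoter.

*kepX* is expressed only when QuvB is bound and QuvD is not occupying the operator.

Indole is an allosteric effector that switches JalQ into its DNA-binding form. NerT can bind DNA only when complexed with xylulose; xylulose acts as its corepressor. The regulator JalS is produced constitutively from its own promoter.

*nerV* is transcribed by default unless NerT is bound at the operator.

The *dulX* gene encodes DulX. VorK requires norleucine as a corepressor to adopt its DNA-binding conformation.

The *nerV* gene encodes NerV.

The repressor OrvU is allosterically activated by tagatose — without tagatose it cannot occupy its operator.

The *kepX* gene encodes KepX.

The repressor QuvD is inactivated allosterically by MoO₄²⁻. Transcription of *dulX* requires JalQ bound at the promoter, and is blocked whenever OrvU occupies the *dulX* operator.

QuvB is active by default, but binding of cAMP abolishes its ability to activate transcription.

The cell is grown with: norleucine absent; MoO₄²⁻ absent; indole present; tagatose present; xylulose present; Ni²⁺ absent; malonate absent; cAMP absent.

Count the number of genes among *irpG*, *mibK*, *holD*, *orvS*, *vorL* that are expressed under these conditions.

3

Norleucine is absent, so VorK is inactive.
Ni²⁺ is absent, so NerN is inactive.
With no repressor bound, *irpG* is transcribed.
→ *irpG* is ON.
Malonate is absent, so GixC is active.
CilT is produced constitutively and is active.
With repressor GixC bound, *mibK* is not transcribed.
→ *mibK* is OFF.
Xylulose is present, so NerT is active.
With repressor NerT bound, *nerV* is not transcribed.
So NerV is not produced.
JalS is produced constitutively and is active.
Activator JalS is present, so *holD* is transcribed.
→ *holD* is ON.
cAMP is absent, so QuvB is active.
MoO₄²⁻ is absent, so QuvD is active.
With repressor QuvD bound, *kepX* is not transcribed.
So KepX is not produced.
With no repressor bound, *orvS* is transcribed.
→ *orvS* is ON.
Indole is present, so JalQ is active.
Tagatose is present, so OrvU is active.
With repressor OrvU bound, *dulX* is not transcribed.
So DulX is not produced.
Required activator DulX is absent, so *vorL* is not transcribed.
→ *vorL* is OFF.
3 of the 5 genes are transcribed.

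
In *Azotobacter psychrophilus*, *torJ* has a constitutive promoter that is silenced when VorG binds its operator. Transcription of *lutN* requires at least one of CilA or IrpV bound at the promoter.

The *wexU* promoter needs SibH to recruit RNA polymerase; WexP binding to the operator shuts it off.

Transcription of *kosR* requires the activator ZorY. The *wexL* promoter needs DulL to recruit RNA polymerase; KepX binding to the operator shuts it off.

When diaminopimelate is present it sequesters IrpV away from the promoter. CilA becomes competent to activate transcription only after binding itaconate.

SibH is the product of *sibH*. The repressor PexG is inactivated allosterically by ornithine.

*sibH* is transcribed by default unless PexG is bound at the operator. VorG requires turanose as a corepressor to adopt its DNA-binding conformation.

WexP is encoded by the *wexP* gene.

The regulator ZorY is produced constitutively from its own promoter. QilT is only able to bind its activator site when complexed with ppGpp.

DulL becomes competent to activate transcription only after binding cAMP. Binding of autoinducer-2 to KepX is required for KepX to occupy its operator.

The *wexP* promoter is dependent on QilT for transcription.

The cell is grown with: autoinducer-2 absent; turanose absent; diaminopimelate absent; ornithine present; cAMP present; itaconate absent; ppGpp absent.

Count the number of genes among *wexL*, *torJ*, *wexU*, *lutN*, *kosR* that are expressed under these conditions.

5

Autoinducer-2 is absent, so KepX is inactive.
cAMP is present, so DulL is active.
No repressor is bound and DulL is active, so *wexL* is transcribed.
→ *wexL* is ON.
Turanose is absent, so VorG is inactive.
With no repressor bound, *torJ* is transcribed.
→ *torJ* is ON.
Ornithine is present, so PexG is inactive.
With no repressor bound, *sibH* is transcribed.
So SibH is produced and active.
ppGpp is absent, so QilT is inactive.
Required activator QilT is absent, so *wexP* is not transcribed.
So WexP is not produced.
No repressor is bound and SibH is active, so *wexU* is transcribed.
→ *wexU* is ON.
Itaconate is absent, so CilA is inactive.
Diaminopimelate is absent, so IrpV is active.
Activator IrpV is present, so *lutN* is transcribed.
→ *lutN* is ON.
ZorY is produced constitutively and is active.
No repressor is bound and ZorY is active, so *kosR* is transcribed.
→ *kosR* is ON.
5 of the 5 genes are transcribed.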